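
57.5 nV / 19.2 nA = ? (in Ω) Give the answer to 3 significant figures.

(57.5 × 10^-9) / (19.2 × 10^-9) = 2.9948 Ω

2.99 Ω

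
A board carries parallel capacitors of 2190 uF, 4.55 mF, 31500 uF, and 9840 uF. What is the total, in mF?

48.08 mF

In mF:
  2190 uF = 2190 × 10⁻³ mF = 2.19
  4.55 mF → 4.55
  31500 uF = 31500 × 10⁻³ mF = 31.5
  9840 uF = 9840 × 10⁻³ mF = 9.84
Sum: 2.19 + 4.55 + 31.5 + 9.84 = 48.08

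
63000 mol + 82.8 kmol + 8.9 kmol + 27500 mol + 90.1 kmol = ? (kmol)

In kmol:
  63000 mol = 63000 × 10^-3 kmol = 63
  82.8 kmol → 82.8
  8.9 kmol → 8.9
  27500 mol = 27500 × 10^-3 kmol = 27.5
  90.1 kmol → 90.1
Sum: 63 + 82.8 + 8.9 + 27.5 + 90.1 = 272.3

272.3 kmol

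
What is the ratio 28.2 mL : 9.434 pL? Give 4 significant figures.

(28.2 × 10^-3) / (9.434 × 10^-12) = 2.9892 × 10^9

2989000000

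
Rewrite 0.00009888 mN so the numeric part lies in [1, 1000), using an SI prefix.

98.88 nN

= 98.88 × 10⁻⁹ N; 10⁻⁹ is nano.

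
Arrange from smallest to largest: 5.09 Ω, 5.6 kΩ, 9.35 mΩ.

9.35 mΩ < 5.09 Ω < 5.6 kΩ

5.09 Ω = 5.09 Ω
5.6 kΩ = 5600 Ω
9.35 mΩ = 0.00935 Ω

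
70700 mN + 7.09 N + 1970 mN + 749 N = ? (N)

In N:
  70700 mN = 70700 × 10^-3 N = 70.7
  7.09 N → 7.09
  1970 mN = 1970 × 10^-3 N = 1.97
  749 N → 749
Sum: 70.7 + 7.09 + 1.97 + 749 = 828.76

828.76 N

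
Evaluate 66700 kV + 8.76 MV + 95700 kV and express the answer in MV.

171.16 MV

In MV:
  66700 kV = 66700 × 10^-3 MV = 66.7
  8.76 MV → 8.76
  95700 kV = 95700 × 10^-3 MV = 95.7
Sum: 66.7 + 8.76 + 95.7 = 171.16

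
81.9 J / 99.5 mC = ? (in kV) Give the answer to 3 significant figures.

0.823 kV

(81.9) / (99.5 × 10^-3) = 0.82312 × 10^3 V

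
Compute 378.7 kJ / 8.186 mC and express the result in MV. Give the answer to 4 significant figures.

(378.7e3) / (8.186e-3) = 46.2619e6 V

46.26 MV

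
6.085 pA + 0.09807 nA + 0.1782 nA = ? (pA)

In pA:
  6.085 pA → 6.085
  0.09807 nA = 0.09807e3 pA = 98.07
  0.1782 nA = 0.1782e3 pA = 178.2
Sum: 6.085 + 98.07 + 178.2 = 282.355

282.355 pA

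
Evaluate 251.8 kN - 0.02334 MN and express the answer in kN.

228.46 kN

In kN:
  251.8 kN → 251.8
  0.02334 MN = 0.02334e3 kN = 23.34
Difference: 251.8 - 23.34 = 228.46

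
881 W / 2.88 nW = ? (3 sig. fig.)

306000000000

(881) / (2.88 × 10^-9) = 305.9 × 10^9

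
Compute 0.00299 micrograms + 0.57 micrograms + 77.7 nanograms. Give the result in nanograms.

In nanograms:
  0.00299 micrograms = 0.00299e3 nanograms = 2.99
  0.57 micrograms = 0.57e3 nanograms = 570
  77.7 nanograms → 77.7
Sum: 2.99 + 570 + 77.7 = 650.69

650.69 nanograms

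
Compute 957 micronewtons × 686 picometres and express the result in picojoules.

957 × 10^-6 × 686 × 10^-12 = 656502 × 10^-18 J

0.656502 picojoules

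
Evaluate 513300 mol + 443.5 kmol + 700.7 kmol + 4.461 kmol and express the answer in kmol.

1661.961 kmol

In kmol:
  513300 mol = 513300 × 10⁻³ kmol = 513.3
  443.5 kmol → 443.5
  700.7 kmol → 700.7
  4.461 kmol → 4.461
Sum: 513.3 + 443.5 + 700.7 + 4.461 = 1661.961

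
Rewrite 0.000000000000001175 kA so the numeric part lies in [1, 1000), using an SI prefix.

1.175 pA

= 1.175 × 10^-12 A; 10^-12 is pico.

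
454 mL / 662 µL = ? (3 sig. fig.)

686

(454e-3) / (662e-6) = 0.6858e3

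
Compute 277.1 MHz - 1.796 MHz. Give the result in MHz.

In MHz:
  277.1 MHz → 277.1
  1.796 MHz → 1.796
Difference: 277.1 - 1.796 = 275.304

275.304 MHz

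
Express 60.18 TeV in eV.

60180000000000 eV

tera = 1e12, (no prefix) = 1e0; factor is 1e12.
60.18 × 1e12 = 60180000000000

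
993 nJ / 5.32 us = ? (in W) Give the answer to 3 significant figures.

(993e-9) / (5.32e-6) = 186.65e-3 W

0.187 W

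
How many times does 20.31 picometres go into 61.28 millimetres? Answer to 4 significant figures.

3017000000

(61.28 × 10^-3) / (20.31 × 10^-12) = 3.0172 × 10^9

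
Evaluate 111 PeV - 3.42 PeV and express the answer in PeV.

In PeV:
  111 PeV → 111
  3.42 PeV → 3.42
Difference: 111 - 3.42 = 107.58

107.58 PeV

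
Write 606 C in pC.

606000000000000 pC

(no prefix) = 10^0, pico = 10^-12; factor is 10^12.
606 × 10^12 = 606000000000000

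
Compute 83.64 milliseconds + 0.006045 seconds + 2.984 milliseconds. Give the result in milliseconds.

In milliseconds:
  83.64 milliseconds → 83.64
  0.006045 seconds = 0.006045 × 10³ milliseconds = 6.045
  2.984 milliseconds → 2.984
Sum: 83.64 + 6.045 + 2.984 = 92.669

92.669 milliseconds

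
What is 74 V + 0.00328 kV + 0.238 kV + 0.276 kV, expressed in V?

591.28 V

In V:
  74 V → 74
  0.00328 kV = 0.00328 × 10^3 V = 3.28
  0.238 kV = 0.238 × 10^3 V = 238
  0.276 kV = 0.276 × 10^3 V = 276
Sum: 74 + 3.28 + 238 + 276 = 591.28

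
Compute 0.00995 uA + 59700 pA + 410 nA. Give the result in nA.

479.65 nA

In nA:
  0.00995 uA = 0.00995 × 10^3 nA = 9.95
  59700 pA = 59700 × 10^-3 nA = 59.7
  410 nA → 410
Sum: 9.95 + 59.7 + 410 = 479.65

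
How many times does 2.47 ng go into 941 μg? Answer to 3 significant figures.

381000

(941 × 10⁻⁶) / (2.47 × 10⁻⁹) = 381 × 10³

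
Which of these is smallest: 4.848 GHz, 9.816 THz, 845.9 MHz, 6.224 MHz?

6.224 MHz

4.848 GHz = 4848000000 Hz
9.816 THz = 9816000000000 Hz
845.9 MHz = 845900000 Hz
6.224 MHz = 6224000 Hz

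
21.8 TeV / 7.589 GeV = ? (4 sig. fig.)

2873

(21.8e12) / (7.589e9) = 2.8726e3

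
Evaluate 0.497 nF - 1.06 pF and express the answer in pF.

In pF:
  0.497 nF = 0.497 × 10^3 pF = 497
  1.06 pF → 1.06
Difference: 497 - 1.06 = 495.94

495.94 pF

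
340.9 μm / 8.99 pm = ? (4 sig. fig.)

(340.9 × 10^-6) / (8.99 × 10^-12) = 37.92 × 10^6

37920000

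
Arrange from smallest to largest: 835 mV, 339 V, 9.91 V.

835 mV < 9.91 V < 339 V

835 mV = 0.835 V
339 V = 339 V
9.91 V = 9.91 V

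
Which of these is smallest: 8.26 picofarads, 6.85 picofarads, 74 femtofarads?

8.26 picofarads = 0.00000000000826 farads
6.85 picofarads = 0.00000000000685 farads
74 femtofarads = 0.000000000000074 farads

74 femtofarads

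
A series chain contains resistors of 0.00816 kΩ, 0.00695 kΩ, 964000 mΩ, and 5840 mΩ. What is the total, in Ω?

984.95 Ω

In Ω:
  0.00816 kΩ = 0.00816e3 Ω = 8.16
  0.00695 kΩ = 0.00695e3 Ω = 6.95
  964000 mΩ = 964000e-3 Ω = 964
  5840 mΩ = 5840e-3 Ω = 5.84
Sum: 8.16 + 6.95 + 964 + 5.84 = 984.95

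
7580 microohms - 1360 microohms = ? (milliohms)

6.22 milliohms

In milliohms:
  7580 microohms = 7580e-3 milliohms = 7.58
  1360 microohms = 1360e-3 milliohms = 1.36
Difference: 7.58 - 1.36 = 6.22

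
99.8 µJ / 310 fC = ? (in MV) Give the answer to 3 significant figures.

(99.8 × 10⁻⁶) / (310 × 10⁻¹⁵) = 0.32194 × 10⁹ V

322 MV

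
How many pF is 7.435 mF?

7435000000 pF

milli = 10^-3, pico = 10^-12; factor is 10^9.
7.435 × 10^9 = 7435000000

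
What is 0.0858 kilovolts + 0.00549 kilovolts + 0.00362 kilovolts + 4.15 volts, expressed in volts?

In volts:
  0.0858 kilovolts = 0.0858 × 10³ volts = 85.8
  0.00549 kilovolts = 0.00549 × 10³ volts = 5.49
  0.00362 kilovolts = 0.00362 × 10³ volts = 3.62
  4.15 volts → 4.15
Sum: 85.8 + 5.49 + 3.62 + 4.15 = 99.06

99.06 volts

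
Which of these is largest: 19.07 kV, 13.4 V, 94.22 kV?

94.22 kV

19.07 kV = 19070 V
13.4 V = 13.4 V
94.22 kV = 94220 V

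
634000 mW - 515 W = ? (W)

In W:
  634000 mW = 634000e-3 W = 634
  515 W → 515
Difference: 634 - 515 = 119

119 W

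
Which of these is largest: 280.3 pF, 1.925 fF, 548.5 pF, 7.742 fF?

548.5 pF

280.3 pF = 0.0000000002803 F
1.925 fF = 0.000000000000001925 F
548.5 pF = 0.0000000005485 F
7.742 fF = 0.000000000000007742 F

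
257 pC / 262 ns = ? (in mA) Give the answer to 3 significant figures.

(257e-12) / (262e-9) = 0.98092e-3 A

0.981 mA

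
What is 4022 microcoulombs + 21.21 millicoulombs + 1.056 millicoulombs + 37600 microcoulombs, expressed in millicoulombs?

In millicoulombs:
  4022 microcoulombs = 4022 × 10⁻³ millicoulombs = 4.022
  21.21 millicoulombs → 21.21
  1.056 millicoulombs → 1.056
  37600 microcoulombs = 37600 × 10⁻³ millicoulombs = 37.6
Sum: 4.022 + 21.21 + 1.056 + 37.6 = 63.888

63.888 millicoulombs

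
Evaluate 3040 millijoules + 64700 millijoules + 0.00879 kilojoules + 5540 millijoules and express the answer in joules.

In joules:
  3040 millijoules = 3040 × 10⁻³ joules = 3.04
  64700 millijoules = 64700 × 10⁻³ joules = 64.7
  0.00879 kilojoules = 0.00879 × 10³ joules = 8.79
  5540 millijoules = 5540 × 10⁻³ joules = 5.54
Sum: 3.04 + 64.7 + 8.79 + 5.54 = 82.07

82.07 joules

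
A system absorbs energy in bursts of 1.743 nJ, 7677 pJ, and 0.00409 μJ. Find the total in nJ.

In nJ:
  1.743 nJ → 1.743
  7677 pJ = 7677 × 10^-3 nJ = 7.677
  0.00409 μJ = 0.00409 × 10^3 nJ = 4.09
Sum: 1.743 + 7.677 + 4.09 = 13.51

13.51 nJ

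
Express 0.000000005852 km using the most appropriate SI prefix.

= 5.852e-6 m; 1e-6 is micro.

5.852 µm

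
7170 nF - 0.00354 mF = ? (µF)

In µF:
  7170 nF = 7170 × 10^-3 µF = 7.17
  0.00354 mF = 0.00354 × 10^3 µF = 3.54
Difference: 7.17 - 3.54 = 3.63

3.63 µF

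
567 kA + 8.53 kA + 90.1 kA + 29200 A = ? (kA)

694.83 kA

In kA:
  567 kA → 567
  8.53 kA → 8.53
  90.1 kA → 90.1
  29200 A = 29200e-3 kA = 29.2
Sum: 567 + 8.53 + 90.1 + 29.2 = 694.83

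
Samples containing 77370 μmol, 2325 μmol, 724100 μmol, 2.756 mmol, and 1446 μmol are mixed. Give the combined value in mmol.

807.997 mmol

In mmol:
  77370 μmol = 77370 × 10^-3 mmol = 77.37
  2325 μmol = 2325 × 10^-3 mmol = 2.325
  724100 μmol = 724100 × 10^-3 mmol = 724.1
  2.756 mmol → 2.756
  1446 μmol = 1446 × 10^-3 mmol = 1.446
Sum: 77.37 + 2.325 + 724.1 + 2.756 + 1.446 = 807.997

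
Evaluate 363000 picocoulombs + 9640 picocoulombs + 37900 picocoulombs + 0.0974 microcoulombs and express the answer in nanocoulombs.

507.94 nanocoulombs

In nanocoulombs:
  363000 picocoulombs = 363000 × 10^-3 nanocoulombs = 363
  9640 picocoulombs = 9640 × 10^-3 nanocoulombs = 9.64
  37900 picocoulombs = 37900 × 10^-3 nanocoulombs = 37.9
  0.0974 microcoulombs = 0.0974 × 10^3 nanocoulombs = 97.4
Sum: 363 + 9.64 + 37.9 + 97.4 = 507.94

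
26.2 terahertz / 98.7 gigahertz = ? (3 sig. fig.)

(26.2e12) / (98.7e9) = 0.2655e3

265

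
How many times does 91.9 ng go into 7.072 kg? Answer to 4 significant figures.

76950000000

(7.072 × 10^3) / (91.9 × 10^-9) = 0.076953 × 10^12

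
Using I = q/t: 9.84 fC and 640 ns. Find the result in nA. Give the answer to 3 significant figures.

(9.84 × 10⁻¹⁵) / (640 × 10⁻⁹) = 0.015375 × 10⁻⁶ A

15.4 nA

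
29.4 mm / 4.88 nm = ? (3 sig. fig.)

6020000

(29.4e-3) / (4.88e-9) = 6.025e6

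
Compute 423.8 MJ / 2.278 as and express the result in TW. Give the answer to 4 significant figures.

186000000000000 TW

(423.8 × 10^6) / (2.278 × 10^-18) = 186.04 × 10^24 W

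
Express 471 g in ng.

471000000000 ng

(no prefix) = 1e0, nano = 1e-9; factor is 1e9.
471 × 1e9 = 471000000000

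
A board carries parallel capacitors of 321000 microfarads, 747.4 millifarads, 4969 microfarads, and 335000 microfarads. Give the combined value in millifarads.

1408.369 millifarads

In millifarads:
  321000 microfarads = 321000 × 10^-3 millifarads = 321
  747.4 millifarads → 747.4
  4969 microfarads = 4969 × 10^-3 millifarads = 4.969
  335000 microfarads = 335000 × 10^-3 millifarads = 335
Sum: 321 + 747.4 + 4.969 + 335 = 1408.369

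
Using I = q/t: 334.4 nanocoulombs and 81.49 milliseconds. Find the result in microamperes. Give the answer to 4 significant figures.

(334.4 × 10⁻⁹) / (81.49 × 10⁻³) = 4.10357 × 10⁻⁶ A

4.104 microamperes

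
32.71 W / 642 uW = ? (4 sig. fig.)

(32.71) / (642 × 10⁻⁶) = 0.05095 × 10⁶

50950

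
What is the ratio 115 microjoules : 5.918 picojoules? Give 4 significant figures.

(115e-6) / (5.918e-12) = 19.432e6

19430000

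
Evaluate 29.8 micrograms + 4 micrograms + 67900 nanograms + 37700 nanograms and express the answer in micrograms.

In micrograms:
  29.8 micrograms → 29.8
  4 micrograms → 4
  67900 nanograms = 67900 × 10^-3 micrograms = 67.9
  37700 nanograms = 37700 × 10^-3 micrograms = 37.7
Sum: 29.8 + 4 + 67.9 + 37.7 = 139.4

139.4 micrograms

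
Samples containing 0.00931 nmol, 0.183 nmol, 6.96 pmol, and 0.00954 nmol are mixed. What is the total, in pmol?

In pmol:
  0.00931 nmol = 0.00931 × 10³ pmol = 9.31
  0.183 nmol = 0.183 × 10³ pmol = 183
  6.96 pmol → 6.96
  0.00954 nmol = 0.00954 × 10³ pmol = 9.54
Sum: 9.31 + 183 + 6.96 + 9.54 = 208.81

208.81 pmol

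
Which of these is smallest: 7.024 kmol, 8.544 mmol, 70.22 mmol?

7.024 kmol = 7024 mol
8.544 mmol = 0.008544 mol
70.22 mmol = 0.07022 mol

8.544 mmol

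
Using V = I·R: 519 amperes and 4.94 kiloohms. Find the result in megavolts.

519 × 4.94e3 = 2563.86e3 V

2.56386 megavolts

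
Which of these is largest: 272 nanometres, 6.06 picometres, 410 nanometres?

410 nanometres

272 nanometres = 0.000000272 metres
6.06 picometres = 0.00000000000606 metres
410 nanometres = 0.00000041 metres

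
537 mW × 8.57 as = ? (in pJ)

0.00000460209 pJ

537 × 10^-3 × 8.57 × 10^-18 = 4602.09 × 10^-21 J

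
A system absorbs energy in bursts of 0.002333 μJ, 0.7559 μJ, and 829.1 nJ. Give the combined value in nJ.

1587.333 nJ

In nJ:
  0.002333 μJ = 0.002333 × 10³ nJ = 2.333
  0.7559 μJ = 0.7559 × 10³ nJ = 755.9
  829.1 nJ → 829.1
Sum: 2.333 + 755.9 + 829.1 = 1587.333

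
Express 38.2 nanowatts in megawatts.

nano = 10^-9, mega = 10^6; factor is 10^-15.
38.2 × 10^-15 = 0.0000000000000382

0.0000000000000382 megawatts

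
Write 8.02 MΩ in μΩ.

mega = 10⁶, micro = 10⁻⁶; factor is 10¹².
8.02 × 10¹² = 8020000000000

8020000000000 μΩ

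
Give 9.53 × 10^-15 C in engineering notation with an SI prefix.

= 9.53 × 10^-15 C; 10^-15 is femto.

9.53 fC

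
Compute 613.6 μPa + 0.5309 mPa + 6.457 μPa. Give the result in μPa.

In μPa:
  613.6 μPa → 613.6
  0.5309 mPa = 0.5309 × 10³ μPa = 530.9
  6.457 μPa → 6.457
Sum: 613.6 + 530.9 + 6.457 = 1150.957

1150.957 μPa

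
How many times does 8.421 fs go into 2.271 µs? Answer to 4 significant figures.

269700000

(2.271e-6) / (8.421e-15) = 0.26968e9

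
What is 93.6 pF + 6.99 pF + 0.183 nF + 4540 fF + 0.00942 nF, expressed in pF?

297.55 pF

In pF:
  93.6 pF → 93.6
  6.99 pF → 6.99
  0.183 nF = 0.183 × 10^3 pF = 183
  4540 fF = 4540 × 10^-3 pF = 4.54
  0.00942 nF = 0.00942 × 10^3 pF = 9.42
Sum: 93.6 + 6.99 + 183 + 4.54 + 9.42 = 297.55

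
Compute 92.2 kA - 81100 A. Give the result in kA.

11.1 kA

In kA:
  92.2 kA → 92.2
  81100 A = 81100 × 10⁻³ kA = 81.1
Difference: 92.2 - 81.1 = 11.1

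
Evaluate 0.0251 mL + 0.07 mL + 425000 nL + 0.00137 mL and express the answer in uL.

521.47 uL

In uL:
  0.0251 mL = 0.0251e3 uL = 25.1
  0.07 mL = 0.07e3 uL = 70
  425000 nL = 425000e-3 uL = 425
  0.00137 mL = 0.00137e3 uL = 1.37
Sum: 25.1 + 70 + 425 + 1.37 = 521.47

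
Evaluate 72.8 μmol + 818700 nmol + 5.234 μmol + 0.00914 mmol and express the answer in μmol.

In μmol:
  72.8 μmol → 72.8
  818700 nmol = 818700 × 10^-3 μmol = 818.7
  5.234 μmol → 5.234
  0.00914 mmol = 0.00914 × 10^3 μmol = 9.14
Sum: 72.8 + 818.7 + 5.234 + 9.14 = 905.874

905.874 μmol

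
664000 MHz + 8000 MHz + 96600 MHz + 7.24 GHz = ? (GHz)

In GHz:
  664000 MHz = 664000 × 10⁻³ GHz = 664
  8000 MHz = 8000 × 10⁻³ GHz = 8
  96600 MHz = 96600 × 10⁻³ GHz = 96.6
  7.24 GHz → 7.24
Sum: 664 + 8 + 96.6 + 7.24 = 775.84

775.84 GHz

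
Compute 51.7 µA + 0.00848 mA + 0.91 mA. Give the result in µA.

In µA:
  51.7 µA → 51.7
  0.00848 mA = 0.00848 × 10^3 µA = 8.48
  0.91 mA = 0.91 × 10^3 µA = 910
Sum: 51.7 + 8.48 + 910 = 970.18

970.18 µA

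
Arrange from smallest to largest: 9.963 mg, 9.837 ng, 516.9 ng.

9.963 mg = 0.009963 g
9.837 ng = 0.000000009837 g
516.9 ng = 0.0000005169 g

9.837 ng < 516.9 ng < 9.963 mg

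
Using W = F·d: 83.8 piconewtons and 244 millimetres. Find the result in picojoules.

20.4472 picojoules

83.8 × 10⁻¹² × 244 × 10⁻³ = 20447.2 × 10⁻¹⁵ J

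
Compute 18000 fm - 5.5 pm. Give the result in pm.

12.5 pm

In pm:
  18000 fm = 18000e-3 pm = 18
  5.5 pm → 5.5
Difference: 18 - 5.5 = 12.5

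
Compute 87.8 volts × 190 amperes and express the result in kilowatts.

87.8 × 190 = 16682 W

16.682 kilowatts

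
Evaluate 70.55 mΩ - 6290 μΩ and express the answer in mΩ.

64.26 mΩ

In mΩ:
  70.55 mΩ → 70.55
  6290 μΩ = 6290 × 10^-3 mΩ = 6.29
Difference: 70.55 - 6.29 = 64.26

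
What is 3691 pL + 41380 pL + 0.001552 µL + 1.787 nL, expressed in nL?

In nL:
  3691 pL = 3691e-3 nL = 3.691
  41380 pL = 41380e-3 nL = 41.38
  0.001552 µL = 0.001552e3 nL = 1.552
  1.787 nL → 1.787
Sum: 3.691 + 41.38 + 1.552 + 1.787 = 48.41

48.41 nL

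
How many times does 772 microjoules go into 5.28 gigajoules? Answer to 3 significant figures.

(5.28 × 10⁹) / (772 × 10⁻⁶) = 0.006839 × 10¹⁵

6840000000000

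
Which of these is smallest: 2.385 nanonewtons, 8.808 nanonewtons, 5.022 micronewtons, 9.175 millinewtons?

2.385 nanonewtons

2.385 nanonewtons = 0.000000002385 newtons
8.808 nanonewtons = 0.000000008808 newtons
5.022 micronewtons = 0.000005022 newtons
9.175 millinewtons = 0.009175 newtons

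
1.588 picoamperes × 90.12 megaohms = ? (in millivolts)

1.588 × 10^-12 × 90.12 × 10^6 = 143.11056 × 10^-6 V

0.14311056 millivolts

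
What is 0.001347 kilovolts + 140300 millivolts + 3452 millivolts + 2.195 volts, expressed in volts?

147.294 volts

In volts:
  0.001347 kilovolts = 0.001347 × 10^3 volts = 1.347
  140300 millivolts = 140300 × 10^-3 volts = 140.3
  3452 millivolts = 3452 × 10^-3 volts = 3.452
  2.195 volts → 2.195
Sum: 1.347 + 140.3 + 3.452 + 2.195 = 147.294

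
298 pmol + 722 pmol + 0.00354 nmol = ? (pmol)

1023.54 pmol

In pmol:
  298 pmol → 298
  722 pmol → 722
  0.00354 nmol = 0.00354 × 10³ pmol = 3.54
Sum: 298 + 722 + 3.54 = 1023.54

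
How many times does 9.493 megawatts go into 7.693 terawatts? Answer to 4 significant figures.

810400

(7.693 × 10^12) / (9.493 × 10^6) = 0.81039 × 10^6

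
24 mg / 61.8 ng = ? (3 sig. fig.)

388000

(24 × 10^-3) / (61.8 × 10^-9) = 0.3883 × 10^6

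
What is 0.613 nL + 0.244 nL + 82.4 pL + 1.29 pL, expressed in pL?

In pL:
  0.613 nL = 0.613e3 pL = 613
  0.244 nL = 0.244e3 pL = 244
  82.4 pL → 82.4
  1.29 pL → 1.29
Sum: 613 + 244 + 82.4 + 1.29 = 940.69

940.69 pL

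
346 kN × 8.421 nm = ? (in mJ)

2.913666 mJ

346 × 10³ × 8.421 × 10⁻⁹ = 2913.666 × 10⁻⁶ J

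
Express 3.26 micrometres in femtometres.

3260000000 femtometres

micro = 10⁻⁶, femto = 10⁻¹⁵; factor is 10⁹.
3.26 × 10⁹ = 3260000000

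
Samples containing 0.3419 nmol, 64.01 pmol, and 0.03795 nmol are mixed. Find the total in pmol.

In pmol:
  0.3419 nmol = 0.3419 × 10^3 pmol = 341.9
  64.01 pmol → 64.01
  0.03795 nmol = 0.03795 × 10^3 pmol = 37.95
Sum: 341.9 + 64.01 + 37.95 = 443.86

443.86 pmol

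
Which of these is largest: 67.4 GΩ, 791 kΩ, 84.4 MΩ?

67.4 GΩ = 67400000000 Ω
791 kΩ = 791000 Ω
84.4 MΩ = 84400000 Ω

67.4 GΩ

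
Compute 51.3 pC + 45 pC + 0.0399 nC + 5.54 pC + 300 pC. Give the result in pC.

441.74 pC

In pC:
  51.3 pC → 51.3
  45 pC → 45
  0.0399 nC = 0.0399e3 pC = 39.9
  5.54 pC → 5.54
  300 pC → 300
Sum: 51.3 + 45 + 39.9 + 5.54 + 300 = 441.74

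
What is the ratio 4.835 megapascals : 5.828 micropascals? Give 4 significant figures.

829600000000

(4.835e6) / (5.828e-6) = 0.82962e12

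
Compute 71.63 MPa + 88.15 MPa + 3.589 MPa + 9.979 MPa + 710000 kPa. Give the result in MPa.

883.348 MPa

In MPa:
  71.63 MPa → 71.63
  88.15 MPa → 88.15
  3.589 MPa → 3.589
  9.979 MPa → 9.979
  710000 kPa = 710000 × 10⁻³ MPa = 710
Sum: 71.63 + 88.15 + 3.589 + 9.979 + 710 = 883.348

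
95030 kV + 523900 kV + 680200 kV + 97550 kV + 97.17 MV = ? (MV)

In MV:
  95030 kV = 95030e-3 MV = 95.03
  523900 kV = 523900e-3 MV = 523.9
  680200 kV = 680200e-3 MV = 680.2
  97550 kV = 97550e-3 MV = 97.55
  97.17 MV → 97.17
Sum: 95.03 + 523.9 + 680.2 + 97.55 + 97.17 = 1493.85

1493.85 MV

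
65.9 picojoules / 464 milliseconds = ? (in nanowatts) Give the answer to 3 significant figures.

(65.9e-12) / (464e-3) = 0.14203e-9 W

0.142 nanowatts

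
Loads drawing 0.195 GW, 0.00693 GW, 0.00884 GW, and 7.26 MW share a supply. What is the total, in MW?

218.03 MW

In MW:
  0.195 GW = 0.195 × 10³ MW = 195
  0.00693 GW = 0.00693 × 10³ MW = 6.93
  0.00884 GW = 0.00884 × 10³ MW = 8.84
  7.26 MW → 7.26
Sum: 195 + 6.93 + 8.84 + 7.26 = 218.03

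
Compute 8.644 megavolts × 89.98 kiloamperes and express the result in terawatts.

0.77778712 terawatts

8.644 × 10⁶ × 89.98 × 10³ = 777.78712 × 10⁹ W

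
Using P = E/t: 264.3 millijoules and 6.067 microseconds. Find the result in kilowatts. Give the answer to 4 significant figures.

43.56 kilowatts

(264.3e-3) / (6.067e-6) = 43.5635e3 W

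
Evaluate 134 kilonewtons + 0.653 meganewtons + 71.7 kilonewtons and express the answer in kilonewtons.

In kilonewtons:
  134 kilonewtons → 134
  0.653 meganewtons = 0.653e3 kilonewtons = 653
  71.7 kilonewtons → 71.7
Sum: 134 + 653 + 71.7 = 858.7

858.7 kilonewtons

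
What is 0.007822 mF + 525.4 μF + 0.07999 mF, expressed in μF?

In μF:
  0.007822 mF = 0.007822e3 μF = 7.822
  525.4 μF → 525.4
  0.07999 mF = 0.07999e3 μF = 79.99
Sum: 7.822 + 525.4 + 79.99 = 613.212

613.212 μF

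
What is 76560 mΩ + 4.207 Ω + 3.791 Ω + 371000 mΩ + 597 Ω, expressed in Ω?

1052.558 Ω

In Ω:
  76560 mΩ = 76560 × 10^-3 Ω = 76.56
  4.207 Ω → 4.207
  3.791 Ω → 3.791
  371000 mΩ = 371000 × 10^-3 Ω = 371
  597 Ω → 597
Sum: 76.56 + 4.207 + 3.791 + 371 + 597 = 1052.558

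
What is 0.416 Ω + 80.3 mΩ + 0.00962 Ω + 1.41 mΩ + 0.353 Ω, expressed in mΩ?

In mΩ:
  0.416 Ω = 0.416e3 mΩ = 416
  80.3 mΩ → 80.3
  0.00962 Ω = 0.00962e3 mΩ = 9.62
  1.41 mΩ → 1.41
  0.353 Ω = 0.353e3 mΩ = 353
Sum: 416 + 80.3 + 9.62 + 1.41 + 353 = 860.33

860.33 mΩ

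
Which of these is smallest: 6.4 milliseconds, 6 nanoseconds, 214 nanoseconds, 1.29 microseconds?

6.4 milliseconds = 0.0064 seconds
6 nanoseconds = 0.000000006 seconds
214 nanoseconds = 0.000000214 seconds
1.29 microseconds = 0.00000129 seconds

6 nanoseconds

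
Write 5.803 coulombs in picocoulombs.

(no prefix) = 10^0, pico = 10^-12; factor is 10^12.
5.803 × 10^12 = 5803000000000

5803000000000 picocoulombs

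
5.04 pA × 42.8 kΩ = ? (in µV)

0.215712 µV

5.04 × 10^-12 × 42.8 × 10^3 = 215.712 × 10^-9 V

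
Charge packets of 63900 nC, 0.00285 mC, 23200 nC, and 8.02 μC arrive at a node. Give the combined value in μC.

In μC:
  63900 nC = 63900e-3 μC = 63.9
  0.00285 mC = 0.00285e3 μC = 2.85
  23200 nC = 23200e-3 μC = 23.2
  8.02 μC → 8.02
Sum: 63.9 + 2.85 + 23.2 + 8.02 = 97.97

97.97 μC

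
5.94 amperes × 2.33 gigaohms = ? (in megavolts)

5.94 × 2.33 × 10⁹ = 13.8402 × 10⁹ V

13840.2 megavolts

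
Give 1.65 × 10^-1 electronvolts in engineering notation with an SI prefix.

165 millielectronvolts

= 165 × 10^-3 electronvolts; 10^-3 is milli.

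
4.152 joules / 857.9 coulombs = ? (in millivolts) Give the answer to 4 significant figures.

4.840 millivolts

(4.152) / (857.9) = 0.00483972 V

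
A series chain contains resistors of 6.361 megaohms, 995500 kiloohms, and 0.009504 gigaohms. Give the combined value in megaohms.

In megaohms:
  6.361 megaohms → 6.361
  995500 kiloohms = 995500 × 10⁻³ megaohms = 995.5
  0.009504 gigaohms = 0.009504 × 10³ megaohms = 9.504
Sum: 6.361 + 995.5 + 9.504 = 1011.365

1011.365 megaohms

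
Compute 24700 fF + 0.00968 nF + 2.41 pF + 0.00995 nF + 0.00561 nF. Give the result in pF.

In pF:
  24700 fF = 24700 × 10⁻³ pF = 24.7
  0.00968 nF = 0.00968 × 10³ pF = 9.68
  2.41 pF → 2.41
  0.00995 nF = 0.00995 × 10³ pF = 9.95
  0.00561 nF = 0.00561 × 10³ pF = 5.61
Sum: 24.7 + 9.68 + 2.41 + 9.95 + 5.61 = 52.35

52.35 pF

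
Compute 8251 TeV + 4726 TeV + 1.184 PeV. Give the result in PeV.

14.161 PeV

In PeV:
  8251 TeV = 8251e-3 PeV = 8.251
  4726 TeV = 4726e-3 PeV = 4.726
  1.184 PeV → 1.184
Sum: 8.251 + 4.726 + 1.184 = 14.161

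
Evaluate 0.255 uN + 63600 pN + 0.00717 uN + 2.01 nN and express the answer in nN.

327.78 nN

In nN:
  0.255 uN = 0.255e3 nN = 255
  63600 pN = 63600e-3 nN = 63.6
  0.00717 uN = 0.00717e3 nN = 7.17
  2.01 nN → 2.01
Sum: 255 + 63.6 + 7.17 + 2.01 = 327.78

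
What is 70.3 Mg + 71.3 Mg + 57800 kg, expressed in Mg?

In Mg:
  70.3 Mg → 70.3
  71.3 Mg → 71.3
  57800 kg = 57800e-3 Mg = 57.8
Sum: 70.3 + 71.3 + 57.8 = 199.4

199.4 Mg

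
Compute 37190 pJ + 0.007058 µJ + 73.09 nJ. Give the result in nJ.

In nJ:
  37190 pJ = 37190 × 10⁻³ nJ = 37.19
  0.007058 µJ = 0.007058 × 10³ nJ = 7.058
  73.09 nJ → 73.09
Sum: 37.19 + 7.058 + 73.09 = 117.338

117.338 nJ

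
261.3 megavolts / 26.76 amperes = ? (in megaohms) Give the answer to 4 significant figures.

(261.3 × 10⁶) / (26.76) = 9.76457 × 10⁶ Ω

9.765 megaohms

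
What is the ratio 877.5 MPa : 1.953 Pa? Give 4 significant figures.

(877.5 × 10^6) / (1.953) = 449.31 × 10^6

449300000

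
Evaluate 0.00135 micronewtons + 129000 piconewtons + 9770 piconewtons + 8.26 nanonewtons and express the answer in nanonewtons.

148.38 nanonewtons

In nanonewtons:
  0.00135 micronewtons = 0.00135 × 10^3 nanonewtons = 1.35
  129000 piconewtons = 129000 × 10^-3 nanonewtons = 129
  9770 piconewtons = 9770 × 10^-3 nanonewtons = 9.77
  8.26 nanonewtons → 8.26
Sum: 1.35 + 129 + 9.77 + 8.26 = 148.38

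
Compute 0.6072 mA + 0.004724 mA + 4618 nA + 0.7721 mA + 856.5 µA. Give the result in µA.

In µA:
  0.6072 mA = 0.6072e3 µA = 607.2
  0.004724 mA = 0.004724e3 µA = 4.724
  4618 nA = 4618e-3 µA = 4.618
  0.7721 mA = 0.7721e3 µA = 772.1
  856.5 µA → 856.5
Sum: 607.2 + 4.724 + 4.618 + 772.1 + 856.5 = 2245.142

2245.142 µA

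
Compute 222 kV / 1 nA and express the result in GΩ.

(222e3) / (1e-9) = 222e12 Ω

222000 GΩ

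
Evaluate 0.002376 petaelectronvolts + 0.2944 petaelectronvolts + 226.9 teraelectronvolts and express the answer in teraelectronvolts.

523.676 teraelectronvolts

In teraelectronvolts:
  0.002376 petaelectronvolts = 0.002376 × 10^3 teraelectronvolts = 2.376
  0.2944 petaelectronvolts = 0.2944 × 10^3 teraelectronvolts = 294.4
  226.9 teraelectronvolts → 226.9
Sum: 2.376 + 294.4 + 226.9 = 523.676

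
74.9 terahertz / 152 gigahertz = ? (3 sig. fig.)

493

(74.9 × 10¹²) / (152 × 10⁹) = 0.4928 × 10³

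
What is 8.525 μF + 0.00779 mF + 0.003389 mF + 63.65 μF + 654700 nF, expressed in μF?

In μF:
  8.525 μF → 8.525
  0.00779 mF = 0.00779e3 μF = 7.79
  0.003389 mF = 0.003389e3 μF = 3.389
  63.65 μF → 63.65
  654700 nF = 654700e-3 μF = 654.7
Sum: 8.525 + 7.79 + 3.389 + 63.65 + 654.7 = 738.054

738.054 μF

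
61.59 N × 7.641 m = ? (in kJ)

61.59 × 7.641 = 470.60919 J

0.47060919 kJ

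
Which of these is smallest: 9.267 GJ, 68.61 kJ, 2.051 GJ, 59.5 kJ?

59.5 kJ

9.267 GJ = 9267000000 J
68.61 kJ = 68610 J
2.051 GJ = 2051000000 J
59.5 kJ = 59500 J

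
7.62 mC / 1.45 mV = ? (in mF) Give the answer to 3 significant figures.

(7.62e-3) / (1.45e-3) = 5.2552 F

5260 mF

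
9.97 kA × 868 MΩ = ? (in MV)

9.97 × 10^3 × 868 × 10^6 = 8653.96 × 10^9 V

8653960 MV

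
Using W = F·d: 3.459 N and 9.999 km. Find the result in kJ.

3.459 × 9.999 × 10^3 = 34.586541 × 10^3 J

34.586541 kJ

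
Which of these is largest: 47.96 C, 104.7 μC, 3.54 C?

47.96 C = 47.96 C
104.7 μC = 0.0001047 C
3.54 C = 3.54 C

47.96 C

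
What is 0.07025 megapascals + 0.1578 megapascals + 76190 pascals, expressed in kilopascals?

304.24 kilopascals

In kilopascals:
  0.07025 megapascals = 0.07025e3 kilopascals = 70.25
  0.1578 megapascals = 0.1578e3 kilopascals = 157.8
  76190 pascals = 76190e-3 kilopascals = 76.19
Sum: 70.25 + 157.8 + 76.19 = 304.24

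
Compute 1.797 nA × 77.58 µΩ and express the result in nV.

0.00013941126 nV

1.797 × 10⁻⁹ × 77.58 × 10⁻⁶ = 139.41126 × 10⁻¹⁵ V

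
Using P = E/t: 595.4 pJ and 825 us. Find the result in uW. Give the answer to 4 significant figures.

(595.4 × 10^-12) / (825 × 10^-6) = 0.721697 × 10^-6 W

0.7217 uW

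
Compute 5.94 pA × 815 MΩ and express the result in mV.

5.94 × 10⁻¹² × 815 × 10⁶ = 4841.1 × 10⁻⁶ V

4.8411 mV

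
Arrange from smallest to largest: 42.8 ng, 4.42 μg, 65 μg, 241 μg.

42.8 ng = 0.0000000428 g
4.42 μg = 0.00000442 g
65 μg = 0.000065 g
241 μg = 0.000241 g

42.8 ng < 4.42 μg < 65 μg < 241 μg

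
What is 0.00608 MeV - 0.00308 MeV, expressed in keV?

In keV:
  0.00608 MeV = 0.00608e3 keV = 6.08
  0.00308 MeV = 0.00308e3 keV = 3.08
Difference: 6.08 - 3.08 = 3

3 keV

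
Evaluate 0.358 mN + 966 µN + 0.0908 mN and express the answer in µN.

In µN:
  0.358 mN = 0.358 × 10^3 µN = 358
  966 µN → 966
  0.0908 mN = 0.0908 × 10^3 µN = 90.8
Sum: 358 + 966 + 90.8 = 1414.8

1414.8 µN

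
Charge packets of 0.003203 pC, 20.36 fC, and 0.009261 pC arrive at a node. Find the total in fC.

In fC:
  0.003203 pC = 0.003203 × 10³ fC = 3.203
  20.36 fC → 20.36
  0.009261 pC = 0.009261 × 10³ fC = 9.261
Sum: 3.203 + 20.36 + 9.261 = 32.824

32.824 fC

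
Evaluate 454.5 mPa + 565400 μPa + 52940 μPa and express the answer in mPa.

1072.84 mPa

In mPa:
  454.5 mPa → 454.5
  565400 μPa = 565400 × 10^-3 mPa = 565.4
  52940 μPa = 52940 × 10^-3 mPa = 52.94
Sum: 454.5 + 565.4 + 52.94 = 1072.84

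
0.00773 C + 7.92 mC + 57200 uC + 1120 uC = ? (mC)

73.97 mC

In mC:
  0.00773 C = 0.00773e3 mC = 7.73
  7.92 mC → 7.92
  57200 uC = 57200e-3 mC = 57.2
  1120 uC = 1120e-3 mC = 1.12
Sum: 7.73 + 7.92 + 57.2 + 1.12 = 73.97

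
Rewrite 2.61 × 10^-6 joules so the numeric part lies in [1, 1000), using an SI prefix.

2.61 microjoules

= 2.61 × 10^-6 joules; 10^-6 is micro.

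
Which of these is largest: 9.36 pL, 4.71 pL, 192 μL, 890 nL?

9.36 pL = 0.00000000000936 L
4.71 pL = 0.00000000000471 L
192 μL = 0.000192 L
890 nL = 0.00000089 L

192 μL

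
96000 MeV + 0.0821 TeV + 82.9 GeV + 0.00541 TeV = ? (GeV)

266.41 GeV

In GeV:
  96000 MeV = 96000 × 10⁻³ GeV = 96
  0.0821 TeV = 0.0821 × 10³ GeV = 82.1
  82.9 GeV → 82.9
  0.00541 TeV = 0.00541 × 10³ GeV = 5.41
Sum: 96 + 82.1 + 82.9 + 5.41 = 266.41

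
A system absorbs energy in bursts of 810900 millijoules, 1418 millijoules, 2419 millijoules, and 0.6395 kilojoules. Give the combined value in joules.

In joules:
  810900 millijoules = 810900e-3 joules = 810.9
  1418 millijoules = 1418e-3 joules = 1.418
  2419 millijoules = 2419e-3 joules = 2.419
  0.6395 kilojoules = 0.6395e3 joules = 639.5
Sum: 810.9 + 1.418 + 2.419 + 639.5 = 1454.237

1454.237 joules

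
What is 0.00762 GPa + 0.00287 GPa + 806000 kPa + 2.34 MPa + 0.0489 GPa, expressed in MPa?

867.73 MPa

In MPa:
  0.00762 GPa = 0.00762 × 10³ MPa = 7.62
  0.00287 GPa = 0.00287 × 10³ MPa = 2.87
  806000 kPa = 806000 × 10⁻³ MPa = 806
  2.34 MPa → 2.34
  0.0489 GPa = 0.0489 × 10³ MPa = 48.9
Sum: 7.62 + 2.87 + 806 + 2.34 + 48.9 = 867.73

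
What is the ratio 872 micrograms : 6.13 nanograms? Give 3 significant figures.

(872 × 10⁻⁶) / (6.13 × 10⁻⁹) = 142.3 × 10³

142000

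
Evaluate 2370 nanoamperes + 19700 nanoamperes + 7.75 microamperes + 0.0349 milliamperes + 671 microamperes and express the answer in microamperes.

In microamperes:
  2370 nanoamperes = 2370 × 10⁻³ microamperes = 2.37
  19700 nanoamperes = 19700 × 10⁻³ microamperes = 19.7
  7.75 microamperes → 7.75
  0.0349 milliamperes = 0.0349 × 10³ microamperes = 34.9
  671 microamperes → 671
Sum: 2.37 + 19.7 + 7.75 + 34.9 + 671 = 735.72

735.72 microamperes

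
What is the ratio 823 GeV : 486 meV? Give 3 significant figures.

(823e9) / (486e-3) = 1.693e12

1690000000000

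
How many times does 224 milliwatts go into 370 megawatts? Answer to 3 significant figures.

1650000000

(370 × 10^6) / (224 × 10^-3) = 1.652 × 10^9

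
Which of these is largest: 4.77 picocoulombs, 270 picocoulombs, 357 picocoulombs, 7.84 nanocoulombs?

7.84 nanocoulombs

4.77 picocoulombs = 0.00000000000477 coulombs
270 picocoulombs = 0.00000000027 coulombs
357 picocoulombs = 0.000000000357 coulombs
7.84 nanocoulombs = 0.00000000784 coulombs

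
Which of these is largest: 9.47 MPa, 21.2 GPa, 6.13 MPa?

9.47 MPa = 9470000 Pa
21.2 GPa = 21200000000 Pa
6.13 MPa = 6130000 Pa

21.2 GPa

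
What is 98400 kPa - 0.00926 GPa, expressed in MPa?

89.14 MPa

In MPa:
  98400 kPa = 98400 × 10⁻³ MPa = 98.4
  0.00926 GPa = 0.00926 × 10³ MPa = 9.26
Difference: 98.4 - 9.26 = 89.14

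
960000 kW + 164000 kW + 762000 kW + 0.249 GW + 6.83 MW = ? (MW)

In MW:
  960000 kW = 960000e-3 MW = 960
  164000 kW = 164000e-3 MW = 164
  762000 kW = 762000e-3 MW = 762
  0.249 GW = 0.249e3 MW = 249
  6.83 MW → 6.83
Sum: 960 + 164 + 762 + 249 + 6.83 = 2141.83

2141.83 MW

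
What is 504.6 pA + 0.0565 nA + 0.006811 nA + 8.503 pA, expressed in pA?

In pA:
  504.6 pA → 504.6
  0.0565 nA = 0.0565e3 pA = 56.5
  0.006811 nA = 0.006811e3 pA = 6.811
  8.503 pA → 8.503
Sum: 504.6 + 56.5 + 6.811 + 8.503 = 576.414

576.414 pA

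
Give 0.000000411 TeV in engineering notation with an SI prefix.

411 keV

= 411e3 eV; 1e3 is kilo.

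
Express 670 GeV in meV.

670000000000000 meV

giga = 1e9, milli = 1e-3; factor is 1e12.
670 × 1e12 = 670000000000000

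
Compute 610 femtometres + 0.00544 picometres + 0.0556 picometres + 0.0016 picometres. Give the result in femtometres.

672.64 femtometres

In femtometres:
  610 femtometres → 610
  0.00544 picometres = 0.00544e3 femtometres = 5.44
  0.0556 picometres = 0.0556e3 femtometres = 55.6
  0.0016 picometres = 0.0016e3 femtometres = 1.6
Sum: 610 + 5.44 + 55.6 + 1.6 = 672.64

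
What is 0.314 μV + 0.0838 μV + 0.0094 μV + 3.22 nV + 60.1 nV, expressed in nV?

470.52 nV

In nV:
  0.314 μV = 0.314e3 nV = 314
  0.0838 μV = 0.0838e3 nV = 83.8
  0.0094 μV = 0.0094e3 nV = 9.4
  3.22 nV → 3.22
  60.1 nV → 60.1
Sum: 314 + 83.8 + 9.4 + 3.22 + 60.1 = 470.52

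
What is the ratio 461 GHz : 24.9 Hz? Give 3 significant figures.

18500000000

(461 × 10⁹) / (24.9) = 18.51 × 10⁹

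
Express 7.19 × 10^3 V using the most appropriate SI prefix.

7.19 kV

= 7.19 × 10^3 V; 10^3 is kilo.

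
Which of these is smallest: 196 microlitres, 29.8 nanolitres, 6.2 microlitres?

196 microlitres = 0.000196 litres
29.8 nanolitres = 0.0000000298 litres
6.2 microlitres = 0.0000062 litres

29.8 nanolitres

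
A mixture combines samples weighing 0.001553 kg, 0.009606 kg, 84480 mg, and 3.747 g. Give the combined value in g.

99.386 g

In g:
  0.001553 kg = 0.001553 × 10³ g = 1.553
  0.009606 kg = 0.009606 × 10³ g = 9.606
  84480 mg = 84480 × 10⁻³ g = 84.48
  3.747 g → 3.747
Sum: 1.553 + 9.606 + 84.48 + 3.747 = 99.386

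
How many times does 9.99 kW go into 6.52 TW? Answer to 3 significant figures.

(6.52 × 10^12) / (9.99 × 10^3) = 0.6527 × 10^9

653000000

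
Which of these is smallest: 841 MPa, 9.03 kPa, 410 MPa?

841 MPa = 841000000 Pa
9.03 kPa = 9030 Pa
410 MPa = 410000000 Pa

9.03 kPa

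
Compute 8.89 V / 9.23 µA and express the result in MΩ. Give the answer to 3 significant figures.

0.963 MΩ

(8.89) / (9.23 × 10^-6) = 0.96316 × 10^6 Ω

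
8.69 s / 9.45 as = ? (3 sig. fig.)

(8.69) / (9.45 × 10⁻¹⁸) = 0.9196 × 10¹⁸

920000000000000000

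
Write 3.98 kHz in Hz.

kilo = 10³, (no prefix) = 10⁰; factor is 10³.
3.98 × 10³ = 3980

3980 Hz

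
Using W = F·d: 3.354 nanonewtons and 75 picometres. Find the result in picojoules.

0.00000025155 picojoules

3.354 × 10^-9 × 75 × 10^-12 = 251.55 × 10^-21 J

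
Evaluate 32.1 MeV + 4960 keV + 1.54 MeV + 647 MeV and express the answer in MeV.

In MeV:
  32.1 MeV → 32.1
  4960 keV = 4960e-3 MeV = 4.96
  1.54 MeV → 1.54
  647 MeV → 647
Sum: 32.1 + 4.96 + 1.54 + 647 = 685.6

685.6 MeV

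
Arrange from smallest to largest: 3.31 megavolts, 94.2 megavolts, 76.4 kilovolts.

3.31 megavolts = 3310000 volts
94.2 megavolts = 94200000 volts
76.4 kilovolts = 76400 volts

76.4 kilovolts < 3.31 megavolts < 94.2 megavolts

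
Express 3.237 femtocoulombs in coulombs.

0.000000000000003237 coulombs

femto = 10^-15, (no prefix) = 10^0; factor is 10^-15.
3.237 × 10^-15 = 0.000000000000003237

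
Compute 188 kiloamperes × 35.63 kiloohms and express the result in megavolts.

6698.44 megavolts

188 × 10^3 × 35.63 × 10^3 = 6698.44 × 10^6 V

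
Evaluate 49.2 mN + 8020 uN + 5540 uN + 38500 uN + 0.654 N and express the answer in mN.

755.26 mN

In mN:
  49.2 mN → 49.2
  8020 uN = 8020 × 10⁻³ mN = 8.02
  5540 uN = 5540 × 10⁻³ mN = 5.54
  38500 uN = 38500 × 10⁻³ mN = 38.5
  0.654 N = 0.654 × 10³ mN = 654
Sum: 49.2 + 8.02 + 5.54 + 38.5 + 654 = 755.26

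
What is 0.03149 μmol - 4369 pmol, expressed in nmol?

27.121 nmol

In nmol:
  0.03149 μmol = 0.03149e3 nmol = 31.49
  4369 pmol = 4369e-3 nmol = 4.369
Difference: 31.49 - 4.369 = 27.121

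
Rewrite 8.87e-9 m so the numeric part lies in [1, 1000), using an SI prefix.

= 8.87e-9 m; 1e-9 is nano.

8.87 nm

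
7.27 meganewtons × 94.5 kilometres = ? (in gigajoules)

687.015 gigajoules

7.27 × 10^6 × 94.5 × 10^3 = 687.015 × 10^9 J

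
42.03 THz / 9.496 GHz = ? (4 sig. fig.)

(42.03e12) / (9.496e9) = 4.4261e3

4426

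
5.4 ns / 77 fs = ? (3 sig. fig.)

70100

(5.4 × 10⁻⁹) / (77 × 10⁻¹⁵) = 0.07013 × 10⁶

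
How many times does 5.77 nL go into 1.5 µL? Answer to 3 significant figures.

260

(1.5 × 10⁻⁶) / (5.77 × 10⁻⁹) = 0.26 × 10³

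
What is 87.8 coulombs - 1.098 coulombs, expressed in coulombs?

In coulombs:
  87.8 coulombs → 87.8
  1.098 coulombs → 1.098
Difference: 87.8 - 1.098 = 86.702

86.702 coulombs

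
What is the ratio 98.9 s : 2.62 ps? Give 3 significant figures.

37700000000000

(98.9) / (2.62 × 10⁻¹²) = 37.75 × 10¹²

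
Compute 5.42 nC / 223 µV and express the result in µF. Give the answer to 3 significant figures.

24.3 µF

(5.42 × 10^-9) / (223 × 10^-6) = 0.024305 × 10^-3 F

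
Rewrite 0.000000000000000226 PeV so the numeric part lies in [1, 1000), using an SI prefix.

= 226e-3 eV; 1e-3 is milli.

226 meV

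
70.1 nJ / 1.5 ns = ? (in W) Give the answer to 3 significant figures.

46.7 W

(70.1 × 10^-9) / (1.5 × 10^-9) = 46.733 W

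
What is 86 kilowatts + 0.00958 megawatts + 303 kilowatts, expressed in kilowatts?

398.58 kilowatts

In kilowatts:
  86 kilowatts → 86
  0.00958 megawatts = 0.00958e3 kilowatts = 9.58
  303 kilowatts → 303
Sum: 86 + 9.58 + 303 = 398.58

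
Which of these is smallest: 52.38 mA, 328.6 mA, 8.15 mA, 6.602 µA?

52.38 mA = 0.05238 A
328.6 mA = 0.3286 A
8.15 mA = 0.00815 A
6.602 µA = 0.000006602 A

6.602 µA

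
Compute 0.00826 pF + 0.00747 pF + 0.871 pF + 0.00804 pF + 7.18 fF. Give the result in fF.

901.95 fF

In fF:
  0.00826 pF = 0.00826e3 fF = 8.26
  0.00747 pF = 0.00747e3 fF = 7.47
  0.871 pF = 0.871e3 fF = 871
  0.00804 pF = 0.00804e3 fF = 8.04
  7.18 fF → 7.18
Sum: 8.26 + 7.47 + 871 + 8.04 + 7.18 = 901.95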